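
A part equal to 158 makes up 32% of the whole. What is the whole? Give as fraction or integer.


Given: 158 is 32% of the whole
Set up: 158 = 32/100 * whole
whole = 158 * 100 / 32
whole = 15800 / 32
whole = 1975/4

1975/4


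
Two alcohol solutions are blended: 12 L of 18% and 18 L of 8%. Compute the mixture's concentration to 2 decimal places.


Solute in mixture 1 = 18% of 12 L = 12*18/100 = 54/25 L
Solute in mixture 2 = 8% of 18 L = 18*8/100 = 36/25 L
Total solute = 54/25 + 36/25 = 18/5 L
Total volume = 12 + 18 = 30 L
Final concentration = 18/5/30 * 100 = 12.00%

12.00


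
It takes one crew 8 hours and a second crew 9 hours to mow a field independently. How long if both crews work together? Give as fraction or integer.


Rate of A = 1/8 job per hour
Rate of B = 1/9 job per hour
Combined rate = 1/8 + 1/9
Find common denominator: (9 + 8)/(8*9) = 17/72
Combined rate = 17/72 job per hour
Time together = 1 / (17/72) = 72/17 hours

72/17


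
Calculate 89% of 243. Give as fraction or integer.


Compute 89% of 243
Convert percentage: 89% = 89/100
Multiply: 243 * 89/100
= 21627/100
= 21627/100

21627/100


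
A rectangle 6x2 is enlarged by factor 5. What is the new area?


Original dimensions: 6 x 2
Enlargement factor = 5
New width = 6 * 5 = 30
New height = 2 * 5 = 10
New area = 30 * 10 = 300

300


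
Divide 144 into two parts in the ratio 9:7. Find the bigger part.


Total parts = 9 + 7 = 16
Value per part = 144 / 16 = 9
First share = 9 * 9 = 81
Second share = 7 * 9 = 63
Larger share = 81

81


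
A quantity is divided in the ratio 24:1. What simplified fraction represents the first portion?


Total parts = 24 + 1 = 25
First part fraction = 24/25
Simplify: 24/25 = 24/25

24/25


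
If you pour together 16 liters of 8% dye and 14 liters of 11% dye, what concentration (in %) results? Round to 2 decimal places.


Solute in mixture 1 = 8% of 16 L = 16*8/100 = 32/25 L
Solute in mixture 2 = 11% of 14 L = 14*11/100 = 77/50 L
Total solute = 32/25 + 77/50 = 141/50 L
Total volume = 16 + 14 = 30 L
Final concentration = 141/50/30 * 100 = 9.40%

9.40


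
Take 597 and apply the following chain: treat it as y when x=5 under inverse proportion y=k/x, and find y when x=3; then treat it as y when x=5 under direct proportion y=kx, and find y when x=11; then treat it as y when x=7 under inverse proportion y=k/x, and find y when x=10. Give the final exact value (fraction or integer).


Start with 597.
Step 1: Inverse prop: k = (597)*5; new y = k/3 = 597*5/3 = 995
Step 2: Direct prop: k = (995)/5; new y = k*11 = 995*11/5 = 2189
Step 3: Inverse prop: k = (2189)*7; new y = k/10 = 2189*7/10 = 15323/10
Final result = 15323/10

15323/10


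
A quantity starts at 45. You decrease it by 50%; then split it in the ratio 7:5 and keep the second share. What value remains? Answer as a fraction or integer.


Start with 45.
Step 1: Decrease by 50%: 45 * 50/100 = 45/2
Step 2: Split 7:5, second share = 45/2 * 5/12 = 75/8
Final result = 75/8

75/8


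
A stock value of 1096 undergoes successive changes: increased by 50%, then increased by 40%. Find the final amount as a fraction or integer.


Start: 1096
Step 1: increase by 50% => multiply by 150/100
  1096 * 150/100 = 1644
Step 2: increase by 40% => multiply by 140/100
  1644 * 140/100 = 11508/5
Final value = 11508/5

11508/5


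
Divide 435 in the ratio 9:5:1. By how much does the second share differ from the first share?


Total parts = 9 + 5 + 1 = 15
Value per part = 435 / 15 = 29
Shares: 9*29=261, 5*29=145, 1*29=29
Second share = 145, first share = 261
Difference = |145 - 261| = 116

116


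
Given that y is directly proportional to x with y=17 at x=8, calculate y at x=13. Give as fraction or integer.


Direct proportion: y = kx
Find k: k = 17/8 = 17/8
Compute y at x=13: y = 17/8 * 13
y = 221/8

221/8


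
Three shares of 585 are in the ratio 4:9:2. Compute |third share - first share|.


Total parts = 4 + 9 + 2 = 15
Value per part = 585 / 15 = 39
Shares: 4*39=156, 9*39=351, 2*39=78
Third share = 78, first share = 156
Difference = |78 - 156| = 78

78


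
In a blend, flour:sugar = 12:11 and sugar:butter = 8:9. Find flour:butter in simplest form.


Given a:b = 12:11 and b:c = 8:9
Make b consistent. Multiply first ratio by 8: a:b = 96:88
Multiply second ratio by 11: b:c = 88:99
Now b = 88 in both, so a:b:c = 96:88:99
Therefore a:c = 96:99
Simplify by GCD: a:c = 32:33

32:33


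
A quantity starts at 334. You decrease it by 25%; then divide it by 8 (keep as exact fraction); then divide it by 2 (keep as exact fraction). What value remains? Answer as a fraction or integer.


Start with 334.
Step 1: Decrease by 25%: 334 * 75/100 = 501/2
Step 2: Divide by 8: 501/2 / 8 = 501/16
Step 3: Divide by 2: 501/16 / 2 = 501/32
Final result = 501/32

501/32


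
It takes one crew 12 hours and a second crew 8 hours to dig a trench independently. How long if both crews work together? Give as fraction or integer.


Rate of A = 1/12 job per hour
Rate of B = 1/8 job per hour
Combined rate = 1/12 + 1/8
Find common denominator: (8 + 12)/(12*8) = 20/96
Combined rate = 5/24 job per hour
Time together = 1 / (5/24) = 24/5 hours

24/5


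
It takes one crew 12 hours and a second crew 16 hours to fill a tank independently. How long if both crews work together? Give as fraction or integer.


Rate of A = 1/12 job per hour
Rate of B = 1/16 job per hour
Combined rate = 1/12 + 1/16
Find common denominator: (16 + 12)/(12*16) = 28/192
Combined rate = 7/48 job per hour
Time together = 1 / (7/48) = 48/7 hours

48/7


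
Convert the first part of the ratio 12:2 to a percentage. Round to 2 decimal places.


Total parts = 12 + 2 = 14
First part fraction = 12/14
Percentage = (12/14) * 100
= 0.857143 * 100
= 85.71%

85.71


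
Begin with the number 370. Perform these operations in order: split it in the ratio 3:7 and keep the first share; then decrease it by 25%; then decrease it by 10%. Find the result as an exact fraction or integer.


Start with 370.
Step 1: Split 3:7, first share = 370 * 3/10 = 111
Step 2: Decrease by 25%: 111 * 75/100 = 333/4
Step 3: Decrease by 10%: 333/4 * 90/100 = 2997/40
Final result = 2997/40

2997/40


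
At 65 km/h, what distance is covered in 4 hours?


Using distance = speed * time
Speed = 65 km/h
Time = 4 hours
Distance = 65 * 4
= 260 km

260


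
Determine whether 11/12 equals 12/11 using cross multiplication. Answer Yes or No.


Cross multiply to check 11/12 = 12/11
Left cross product: 11 * 11 = 121
Right cross product: 12 * 12 = 144
121 != 144
Not equal, so proportions differ => No

No


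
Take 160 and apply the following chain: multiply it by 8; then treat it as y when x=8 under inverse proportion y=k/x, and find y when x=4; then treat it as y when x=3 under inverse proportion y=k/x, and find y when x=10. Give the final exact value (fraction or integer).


Start with 160.
Step 1: Multiply by 8: 160 * 8 = 1280
Step 2: Inverse prop: k = (1280)*8; new y = k/4 = 1280*8/4 = 2560
Step 3: Inverse prop: k = (2560)*3; new y = k/10 = 2560*3/10 = 768
Final result = 768

768


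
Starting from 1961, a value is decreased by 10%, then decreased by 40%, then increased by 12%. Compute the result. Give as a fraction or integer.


Start: 1961
Step 1: decrease by 10% => multiply by 90/100
  1961 * 90/100 = 17649/10
Step 2: decrease by 40% => multiply by 60/100
  17649/10 * 60/100 = 52947/50
Step 3: increase by 12% => multiply by 112/100
  52947/50 * 112/100 = 741258/625
Final value = 741258/625

741258/625


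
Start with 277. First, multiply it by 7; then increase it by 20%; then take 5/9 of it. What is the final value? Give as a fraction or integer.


Start with 277.
Step 1: Multiply by 7: 277 * 7 = 1939
Step 2: Increase by 20%: 1939 * 120/100 = 11634/5
Step 3: Take 5/9: 11634/5 * 5/9 = 3878/3
Final result = 3878/3

3878/3


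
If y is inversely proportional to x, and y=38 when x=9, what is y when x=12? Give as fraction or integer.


Inverse proportion: y = k/x
Find k: k = 9 * 38 = 342
Compute y at x=12: y = 342/12
y = 57/2

57/2


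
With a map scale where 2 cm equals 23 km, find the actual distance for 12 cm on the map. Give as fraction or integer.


Map scale: 2 cm = 23 km
Measured distance on map = 12 cm
Set up proportion: 12 * 23 / 2
= 276 / 2
= 138 km

138


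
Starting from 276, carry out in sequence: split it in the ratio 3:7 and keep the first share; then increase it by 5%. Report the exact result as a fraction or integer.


Start with 276.
Step 1: Split 3:7, first share = 276 * 3/10 = 414/5
Step 2: Increase by 5%: 414/5 * 105/100 = 4347/50
Final result = 4347/50

4347/50


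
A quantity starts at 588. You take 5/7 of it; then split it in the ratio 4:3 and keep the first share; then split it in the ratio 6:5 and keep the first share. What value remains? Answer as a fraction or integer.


Start with 588.
Step 1: Take 5/7: 588 * 5/7 = 420
Step 2: Split 4:3, first share = 420 * 4/7 = 240
Step 3: Split 6:5, first share = 240 * 6/11 = 1440/11
Final result = 1440/11

1440/11


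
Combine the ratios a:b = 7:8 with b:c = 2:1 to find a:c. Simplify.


Given a:b = 7:8 and b:c = 2:1
Make b consistent. Multiply first ratio by 2: a:b = 14:16
Multiply second ratio by 8: b:c = 16:8
Now b = 16 in both, so a:b:c = 14:16:8
Therefore a:c = 14:8
Simplify by GCD: a:c = 7:4

7:4


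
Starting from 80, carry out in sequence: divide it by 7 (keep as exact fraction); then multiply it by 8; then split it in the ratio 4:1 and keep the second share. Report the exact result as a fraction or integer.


Start with 80.
Step 1: Divide by 7: 80 / 7 = 80/7
Step 2: Multiply by 8: 80/7 * 8 = 640/7
Step 3: Split 4:1, second share = 640/7 * 1/5 = 128/7
Final result = 128/7

128/7


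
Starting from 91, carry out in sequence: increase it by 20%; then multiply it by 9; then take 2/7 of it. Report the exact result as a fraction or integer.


Start with 91.
Step 1: Increase by 20%: 91 * 120/100 = 546/5
Step 2: Multiply by 9: 546/5 * 9 = 4914/5
Step 3: Take 2/7: 4914/5 * 2/7 = 1404/5
Final result = 1404/5

1404/5


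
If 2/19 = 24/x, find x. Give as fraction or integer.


Setting up: 2/19 = 24/x
Cross multiply: 2 * x = 19 * 24
2x = 456
x = 456/2
x = 228

228


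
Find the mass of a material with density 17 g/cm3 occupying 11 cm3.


Using mass = density * volume
Density = 17 g/cm3
Volume = 11 cm3
Mass = 17 * 11
= 187 g

187


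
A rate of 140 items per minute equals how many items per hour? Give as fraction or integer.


Converting from per minute to per hour
Rate = 140 items per minute
Multiply by 60: 140 * 60
= 8400 items per hour

8400


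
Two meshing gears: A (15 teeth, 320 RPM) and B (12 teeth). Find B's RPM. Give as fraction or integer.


Gear ratio: teeth_A * RPM_A = teeth_B * RPM_B
15 * 320 = 12 * RPM_B
4800 = 12 * RPM_B
RPM_B = 4800 / 12
RPM_B = 400

400


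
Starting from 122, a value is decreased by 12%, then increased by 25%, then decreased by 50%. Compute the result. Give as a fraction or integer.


Start: 122
Step 1: decrease by 12% => multiply by 88/100
  122 * 88/100 = 2684/25
Step 2: increase by 25% => multiply by 125/100
  2684/25 * 125/100 = 671/5
Step 3: decrease by 50% => multiply by 50/100
  671/5 * 50/100 = 671/10
Final value = 671/10

671/10


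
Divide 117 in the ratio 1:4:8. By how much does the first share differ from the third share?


Total parts = 1 + 4 + 8 = 13
Value per part = 117 / 13 = 9
Shares: 1*9=9, 4*9=36, 8*9=72
First share = 9, third share = 72
Difference = |9 - 72| = 63

63


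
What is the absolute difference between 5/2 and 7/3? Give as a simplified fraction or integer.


Simplify: 5/2 = 5/2 and 7/3 = 7/3
Find common denominator: LCD = 6
Convert: 15/6 and 14/6
Difference = |15 - 14|/6 = 1/6
Simplified = 1/6

1/6


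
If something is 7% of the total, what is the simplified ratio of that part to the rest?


Part = 7%, Remainder = 93%
Ratio = 7:93
GCD(7, 93) = 1
Simplify: 7:93 = 7:93

7:93


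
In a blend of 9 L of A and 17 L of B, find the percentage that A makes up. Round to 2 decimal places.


Volume of A = 9 L
Volume of B = 17 L
Total volume = 9 + 17 = 26 L
Percentage of A = (9/26) * 100
= 34.62%

34.62


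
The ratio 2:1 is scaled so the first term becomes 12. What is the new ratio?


Original ratio: 2:1
First term target: 12
Scale factor = 12 / 2 = 6
Multiply second term: 1 * 6 = 6
Equivalent ratio = 12:6

12:6


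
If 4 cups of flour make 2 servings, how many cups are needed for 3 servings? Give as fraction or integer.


Original: 4 cups for 2 servings
Target servings = 3
Scaling factor = 3/2
New amount = 4 * 3/2
= 12/2
= 6 cups

6


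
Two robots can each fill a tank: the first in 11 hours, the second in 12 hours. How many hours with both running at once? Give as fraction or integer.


Rate of A = 1/11 job per hour
Rate of B = 1/12 job per hour
Combined rate = 1/11 + 1/12
Find common denominator: (12 + 11)/(11*12) = 23/132
Combined rate = 23/132 job per hour
Time together = 1 / (23/132) = 132/23 hours

132/23


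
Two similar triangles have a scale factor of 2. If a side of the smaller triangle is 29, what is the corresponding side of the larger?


Similar triangles have proportional sides
Scale factor = 2
Smaller side = 29
Corresponding larger side = 29 * 2
= 58

58


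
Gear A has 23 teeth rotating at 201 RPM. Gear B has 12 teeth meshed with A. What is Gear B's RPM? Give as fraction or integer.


Gear ratio: teeth_A * RPM_A = teeth_B * RPM_B
23 * 201 = 12 * RPM_B
4623 = 12 * RPM_B
RPM_B = 4623 / 12
RPM_B = 1541/4

1541/4


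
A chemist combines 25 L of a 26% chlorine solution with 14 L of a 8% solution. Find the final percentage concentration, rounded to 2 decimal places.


Solute in mixture 1 = 26% of 25 L = 25*26/100 = 13/2 L
Solute in mixture 2 = 8% of 14 L = 14*8/100 = 28/25 L
Total solute = 13/2 + 28/25 = 381/50 L
Total volume = 25 + 14 = 39 L
Final concentration = 381/50/39 * 100 = 19.54%

19.54


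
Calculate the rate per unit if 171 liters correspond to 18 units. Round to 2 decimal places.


Total liters = 171
Number of units = 18
Unit rate = 171 / 18
= 9.50 liters per unit

9.50


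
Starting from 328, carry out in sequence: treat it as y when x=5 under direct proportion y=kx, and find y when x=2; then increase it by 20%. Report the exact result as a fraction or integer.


Start with 328.
Step 1: Direct prop: k = (328)/5; new y = k*2 = 328*2/5 = 656/5
Step 2: Increase by 20%: 656/5 * 120/100 = 3936/25
Final result = 3936/25

3936/25


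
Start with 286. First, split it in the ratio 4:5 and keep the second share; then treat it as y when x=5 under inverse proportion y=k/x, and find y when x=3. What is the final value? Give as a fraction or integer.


Start with 286.
Step 1: Split 4:5, second share = 286 * 5/9 = 1430/9
Step 2: Inverse prop: k = (1430/9)*5; new y = k/3 = 1430/9*5/3 = 7150/27
Final result = 7150/27

7150/27


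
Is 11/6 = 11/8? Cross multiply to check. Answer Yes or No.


Cross multiply to check 11/6 = 11/8
Left cross product: 11 * 8 = 88
Right cross product: 6 * 11 = 66
88 != 66
Not equal, so proportions differ => No

No


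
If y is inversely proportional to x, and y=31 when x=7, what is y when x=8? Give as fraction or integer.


Inverse proportion: y = k/x
Find k: k = 7 * 31 = 217
Compute y at x=8: y = 217/8
y = 217/8

217/8


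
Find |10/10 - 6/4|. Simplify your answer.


Simplify: 10/10 = 1 and 6/4 = 3/2
Find common denominator: LCD = 2
Convert: 2/2 and 3/2
Difference = |2 - 3|/2 = 1/2
Simplified = 1/2

1/2


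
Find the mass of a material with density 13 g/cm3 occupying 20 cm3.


Using mass = density * volume
Density = 13 g/cm3
Volume = 20 cm3
Mass = 13 * 20
= 260 g

260


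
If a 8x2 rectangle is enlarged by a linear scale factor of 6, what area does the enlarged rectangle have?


Original dimensions: 8 x 2
Enlargement factor = 6
New width = 8 * 6 = 48
New height = 2 * 6 = 12
New area = 48 * 12 = 576

576


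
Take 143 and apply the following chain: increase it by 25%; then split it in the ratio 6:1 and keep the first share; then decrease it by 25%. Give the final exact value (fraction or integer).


Start with 143.
Step 1: Increase by 25%: 143 * 125/100 = 715/4
Step 2: Split 6:1, first share = 715/4 * 6/7 = 2145/14
Step 3: Decrease by 25%: 2145/14 * 75/100 = 6435/56
Final result = 6435/56

6435/56


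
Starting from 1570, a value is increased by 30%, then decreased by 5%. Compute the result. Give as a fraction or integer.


Start: 1570
Step 1: increase by 30% => multiply by 130/100
  1570 * 130/100 = 2041
Step 2: decrease by 5% => multiply by 95/100
  2041 * 95/100 = 38779/20
Final value = 38779/20

38779/20


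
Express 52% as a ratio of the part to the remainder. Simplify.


Part = 52%, Remainder = 48%
Ratio = 52:48
GCD(52, 48) = 4
Simplify: 13:12 = 13:12

13:12


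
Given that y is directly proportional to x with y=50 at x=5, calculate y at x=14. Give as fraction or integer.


Direct proportion: y = kx
Find k: k = 50/5 = 10
Compute y at x=14: y = 10 * 14
y = 140

140


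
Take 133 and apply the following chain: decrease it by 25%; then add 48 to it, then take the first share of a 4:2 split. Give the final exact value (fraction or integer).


Start with 133.
Step 1: Decrease by 25%: 133 * 75/100 = 399/4
Step 2: Add 48: 399/4+48=591/4; split 4:2 first = 591/4*4/6 = 197/2
Final result = 197/2

197/2


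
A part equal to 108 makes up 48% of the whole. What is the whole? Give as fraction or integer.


Given: 108 is 48% of the whole
Set up: 108 = 48/100 * whole
whole = 108 * 100 / 48
whole = 10800 / 48
whole = 225

225


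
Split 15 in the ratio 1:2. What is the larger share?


Total parts = 1 + 2 = 3
Value per part = 15 / 3 = 5
First share = 1 * 5 = 5
Second share = 2 * 5 = 10
Larger share = 10

10


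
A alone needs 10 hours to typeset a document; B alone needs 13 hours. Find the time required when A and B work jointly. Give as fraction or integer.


Rate of A = 1/10 job per hour
Rate of B = 1/13 job per hour
Combined rate = 1/10 + 1/13
Find common denominator: (13 + 10)/(10*13) = 23/130
Combined rate = 23/130 job per hour
Time together = 1 / (23/130) = 130/23 hours

130/23


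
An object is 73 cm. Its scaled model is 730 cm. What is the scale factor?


Original length = 73 cm
Scaled length = 730 cm
Scale factor = 730 / 73
= 10

10


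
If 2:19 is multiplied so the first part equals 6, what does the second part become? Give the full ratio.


Original ratio: 2:19
First term target: 6
Scale factor = 6 / 2 = 3
Multiply second term: 19 * 3 = 57
Equivalent ratio = 6:57

6:57


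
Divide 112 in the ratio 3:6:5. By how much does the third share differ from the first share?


Total parts = 3 + 6 + 5 = 14
Value per part = 112 / 14 = 8
Shares: 3*8=24, 6*8=48, 5*8=40
Third share = 40, first share = 24
Difference = |40 - 24| = 16

16


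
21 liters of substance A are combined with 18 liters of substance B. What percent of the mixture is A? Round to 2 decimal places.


Volume of A = 21 L
Volume of B = 18 L
Total volume = 21 + 18 = 39 L
Percentage of A = (21/39) * 100
= 53.85%

53.85


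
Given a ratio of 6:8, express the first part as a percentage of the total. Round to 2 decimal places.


Total parts = 6 + 8 = 14
First part fraction = 6/14
Percentage = (6/14) * 100
= 0.428571 * 100
= 42.86%

42.86


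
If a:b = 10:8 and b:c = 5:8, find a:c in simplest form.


Given a:b = 10:8 and b:c = 5:8
Make b consistent. Multiply first ratio by 5: a:b = 50:40
Multiply second ratio by 8: b:c = 40:64
Now b = 40 in both, so a:b:c = 50:40:64
Therefore a:c = 50:64
Simplify by GCD: a:c = 25:32

25:32


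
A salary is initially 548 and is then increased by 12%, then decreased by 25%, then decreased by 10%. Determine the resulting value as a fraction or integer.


Start: 548
Step 1: increase by 12% => multiply by 112/100
  548 * 112/100 = 15344/25
Step 2: decrease by 25% => multiply by 75/100
  15344/25 * 75/100 = 11508/25
Step 3: decrease by 10% => multiply by 90/100
  11508/25 * 90/100 = 51786/125
Final value = 51786/125

51786/125


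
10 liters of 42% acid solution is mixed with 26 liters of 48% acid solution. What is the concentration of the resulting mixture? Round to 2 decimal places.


Solute in mixture 1 = 42% of 10 L = 10*42/100 = 21/5 L
Solute in mixture 2 = 48% of 26 L = 26*48/100 = 312/25 L
Total solute = 21/5 + 312/25 = 417/25 L
Total volume = 10 + 26 = 36 L
Final concentration = 417/25/36 * 100 = 46.33%

46.33


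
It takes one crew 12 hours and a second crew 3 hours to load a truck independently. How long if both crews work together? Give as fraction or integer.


Rate of A = 1/12 job per hour
Rate of B = 1/3 job per hour
Combined rate = 1/12 + 1/3
Find common denominator: (3 + 12)/(12*3) = 15/36
Combined rate = 5/12 job per hour
Time together = 1 / (5/12) = 12/5 hours

12/5


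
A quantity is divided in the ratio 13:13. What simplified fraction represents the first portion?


Total parts = 13 + 13 = 26
First part fraction = 13/26
Simplify: 13/26 = 1/2

1/2


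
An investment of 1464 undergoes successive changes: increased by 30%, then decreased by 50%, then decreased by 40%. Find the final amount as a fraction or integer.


Start: 1464
Step 1: increase by 30% => multiply by 130/100
  1464 * 130/100 = 9516/5
Step 2: decrease by 50% => multiply by 50/100
  9516/5 * 50/100 = 4758/5
Step 3: decrease by 40% => multiply by 60/100
  4758/5 * 60/100 = 14274/25
Final value = 14274/25

14274/25


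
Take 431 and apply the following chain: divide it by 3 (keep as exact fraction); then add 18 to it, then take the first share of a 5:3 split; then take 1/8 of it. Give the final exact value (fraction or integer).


Start with 431.
Step 1: Divide by 3: 431 / 3 = 431/3
Step 2: Add 18: 431/3+18=485/3; split 5:3 first = 485/3*5/8 = 2425/24
Step 3: Take 1/8: 2425/24 * 1/8 = 2425/192
Final result = 2425/192

2425/192


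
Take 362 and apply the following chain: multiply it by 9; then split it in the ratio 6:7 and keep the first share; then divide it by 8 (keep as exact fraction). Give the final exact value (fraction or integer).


Start with 362.
Step 1: Multiply by 9: 362 * 9 = 3258
Step 2: Split 6:7, first share = 3258 * 6/13 = 19548/13
Step 3: Divide by 8: 19548/13 / 8 = 4887/26
Final result = 4887/26

4887/26


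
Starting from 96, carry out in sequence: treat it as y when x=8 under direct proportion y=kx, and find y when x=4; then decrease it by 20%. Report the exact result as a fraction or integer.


Start with 96.
Step 1: Direct prop: k = (96)/8; new y = k*4 = 96*4/8 = 48
Step 2: Decrease by 20%: 48 * 80/100 = 192/5
Final result = 192/5

192/5


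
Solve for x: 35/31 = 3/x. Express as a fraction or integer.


Setting up: 35/31 = 3/x
Cross multiply: 35 * x = 31 * 3
35x = 93
x = 93/35
x = 93/35

93/35


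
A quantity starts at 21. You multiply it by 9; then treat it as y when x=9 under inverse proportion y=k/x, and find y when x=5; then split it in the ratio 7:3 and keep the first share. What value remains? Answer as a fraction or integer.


Start with 21.
Step 1: Multiply by 9: 21 * 9 = 189
Step 2: Inverse prop: k = (189)*9; new y = k/5 = 189*9/5 = 1701/5
Step 3: Split 7:3, first share = 1701/5 * 7/10 = 11907/50
Final result = 11907/50

11907/50


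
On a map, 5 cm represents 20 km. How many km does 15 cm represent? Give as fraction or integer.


Map scale: 5 cm = 20 km
Measured distance on map = 15 cm
Set up proportion: 15 * 20 / 5
= 300 / 5
= 60 km

60


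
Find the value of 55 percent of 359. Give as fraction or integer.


Compute 55% of 359
Convert percentage: 55% = 55/100
Multiply: 359 * 55/100
= 19745/100
= 3949/20

3949/20


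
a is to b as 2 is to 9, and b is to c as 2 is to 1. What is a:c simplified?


Given a:b = 2:9 and b:c = 2:1
Make b consistent. Multiply first ratio by 2: a:b = 4:18
Multiply second ratio by 9: b:c = 18:9
Now b = 18 in both, so a:b:c = 4:18:9
Therefore a:c = 4:9
Simplify by GCD: a:c = 4:9

4:9


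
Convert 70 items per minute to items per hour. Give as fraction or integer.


Converting from per minute to per hour
Rate = 70 items per minute
Multiply by 60: 70 * 60
= 4200 items per hour

4200


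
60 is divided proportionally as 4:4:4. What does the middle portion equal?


Ratio = 4:4:4
Total parts = 4 + 4 + 4 = 12
Value per part = 60 / 12 = 5
First share = 4 * 5 = 20
Middle share = 4 * 5 = 20
Third share = 4 * 5 = 20

20


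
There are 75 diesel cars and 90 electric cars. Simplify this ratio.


Find GCD(75, 90)
GCD = 15
Divide both by 15: 75/15 = 5, 90/15 = 6
Simplified ratio = 5:6

5:6


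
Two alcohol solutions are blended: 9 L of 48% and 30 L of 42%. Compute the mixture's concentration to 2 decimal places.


Solute in mixture 1 = 48% of 9 L = 9*48/100 = 108/25 L
Solute in mixture 2 = 42% of 30 L = 30*42/100 = 63/5 L
Total solute = 108/25 + 63/5 = 423/25 L
Total volume = 9 + 30 = 39 L
Final concentration = 423/25/39 * 100 = 43.38%

43.38


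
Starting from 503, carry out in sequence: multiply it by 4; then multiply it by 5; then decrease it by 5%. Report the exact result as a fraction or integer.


Start with 503.
Step 1: Multiply by 4: 503 * 4 = 2012
Step 2: Multiply by 5: 2012 * 5 = 10060
Step 3: Decrease by 5%: 10060 * 95/100 = 9557
Final result = 9557

9557


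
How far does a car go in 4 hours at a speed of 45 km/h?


Using distance = speed * time
Speed = 45 km/h
Time = 4 hours
Distance = 45 * 4
= 180 km

180


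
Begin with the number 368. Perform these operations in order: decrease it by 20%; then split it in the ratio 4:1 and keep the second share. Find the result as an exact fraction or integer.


Start with 368.
Step 1: Decrease by 20%: 368 * 80/100 = 1472/5
Step 2: Split 4:1, second share = 1472/5 * 1/5 = 1472/25
Final result = 1472/25

1472/25


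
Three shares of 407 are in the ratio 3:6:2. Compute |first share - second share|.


Total parts = 3 + 6 + 2 = 11
Value per part = 407 / 11 = 37
Shares: 3*37=111, 6*37=222, 2*37=74
First share = 111, second share = 222
Difference = |111 - 222| = 111

111


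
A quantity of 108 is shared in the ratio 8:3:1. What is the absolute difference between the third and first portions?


Total parts = 8 + 3 + 1 = 12
Value per part = 108 / 12 = 9
Shares: 8*9=72, 3*9=27, 1*9=9
Third share = 9, first share = 72
Difference = |9 - 72| = 63

63


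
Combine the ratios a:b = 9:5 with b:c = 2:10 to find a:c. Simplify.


Given a:b = 9:5 and b:c = 2:10
Make b consistent. Multiply first ratio by 2: a:b = 18:10
Multiply second ratio by 5: b:c = 10:50
Now b = 10 in both, so a:b:c = 18:10:50
Therefore a:c = 18:50
Simplify by GCD: a:c = 9:25

9:25


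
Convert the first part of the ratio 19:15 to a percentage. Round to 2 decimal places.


Total parts = 19 + 15 = 34
First part fraction = 19/34
Percentage = (19/34) * 100
= 0.558824 * 100
= 55.88%

55.88


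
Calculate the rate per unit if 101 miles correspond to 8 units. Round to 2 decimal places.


Total miles = 101
Number of units = 8
Unit rate = 101 / 8
= 12.63 miles per unit

12.63


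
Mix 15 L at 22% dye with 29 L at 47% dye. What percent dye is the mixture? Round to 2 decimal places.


Solute in mixture 1 = 22% of 15 L = 15*22/100 = 33/10 L
Solute in mixture 2 = 47% of 29 L = 29*47/100 = 1363/100 L
Total solute = 33/10 + 1363/100 = 1693/100 L
Total volume = 15 + 29 = 44 L
Final concentration = 1693/100/44 * 100 = 38.48%

38.48


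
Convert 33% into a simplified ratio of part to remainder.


Part = 33%, Remainder = 67%
Ratio = 33:67
GCD(33, 67) = 1
Simplify: 33:67 = 33:67

33:67


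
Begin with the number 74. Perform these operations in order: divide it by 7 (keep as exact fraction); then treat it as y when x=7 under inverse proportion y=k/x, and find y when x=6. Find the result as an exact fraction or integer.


Start with 74.
Step 1: Divide by 7: 74 / 7 = 74/7
Step 2: Inverse prop: k = (74/7)*7; new y = k/6 = 74/7*7/6 = 37/3
Final result = 37/3

37/3


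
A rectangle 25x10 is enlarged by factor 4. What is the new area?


Original dimensions: 25 x 10
Enlargement factor = 4
New width = 25 * 4 = 100
New height = 10 * 4 = 40
New area = 100 * 40 = 4000

4000


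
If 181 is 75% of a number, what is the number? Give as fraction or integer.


Given: 181 is 75% of the whole
Set up: 181 = 75/100 * whole
whole = 181 * 100 / 75
whole = 18100 / 75
whole = 724/3

724/3


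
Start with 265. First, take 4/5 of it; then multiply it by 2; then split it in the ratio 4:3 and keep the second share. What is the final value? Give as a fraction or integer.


Start with 265.
Step 1: Take 4/5: 265 * 4/5 = 212
Step 2: Multiply by 2: 212 * 2 = 424
Step 3: Split 4:3, second share = 424 * 3/7 = 1272/7
Final result = 1272/7

1272/7


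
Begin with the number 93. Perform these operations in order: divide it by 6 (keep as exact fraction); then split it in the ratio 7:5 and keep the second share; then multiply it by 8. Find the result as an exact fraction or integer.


Start with 93.
Step 1: Divide by 6: 93 / 6 = 31/2
Step 2: Split 7:5, second share = 31/2 * 5/12 = 155/24
Step 3: Multiply by 8: 155/24 * 8 = 155/3
Final result = 155/3

155/3


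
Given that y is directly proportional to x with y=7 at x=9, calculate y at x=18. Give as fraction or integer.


Direct proportion: y = kx
Find k: k = 7/9 = 7/9
Compute y at x=18: y = 7/9 * 18
y = 14

14


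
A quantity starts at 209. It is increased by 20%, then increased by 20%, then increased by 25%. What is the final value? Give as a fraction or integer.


Start: 209
Step 1: increase by 20% => multiply by 120/100
  209 * 120/100 = 1254/5
Step 2: increase by 20% => multiply by 120/100
  1254/5 * 120/100 = 7524/25
Step 3: increase by 25% => multiply by 125/100
  7524/25 * 125/100 = 1881/5
Final value = 1881/5

1881/5


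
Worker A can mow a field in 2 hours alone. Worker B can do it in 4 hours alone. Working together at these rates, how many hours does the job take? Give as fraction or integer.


Rate of A = 1/2 job per hour
Rate of B = 1/4 job per hour
Combined rate = 1/2 + 1/4
Find common denominator: (4 + 2)/(2*4) = 6/8
Combined rate = 3/4 job per hour
Time together = 1 / (3/4) = 4/3 hours

4/3


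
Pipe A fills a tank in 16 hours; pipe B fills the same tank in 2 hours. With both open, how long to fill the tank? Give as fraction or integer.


Rate of A = 1/16 job per hour
Rate of B = 1/2 job per hour
Combined rate = 1/16 + 1/2
Find common denominator: (2 + 16)/(16*2) = 18/32
Combined rate = 9/16 job per hour
Time together = 1 / (9/16) = 16/9 hours

16/9


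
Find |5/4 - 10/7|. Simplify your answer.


Simplify: 5/4 = 5/4 and 10/7 = 10/7
Find common denominator: LCD = 28
Convert: 35/28 and 40/28
Difference = |35 - 40|/28 = 5/28
Simplified = 5/28

5/28


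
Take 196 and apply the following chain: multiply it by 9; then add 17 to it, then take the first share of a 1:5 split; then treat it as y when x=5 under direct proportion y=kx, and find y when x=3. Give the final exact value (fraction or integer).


Start with 196.
Step 1: Multiply by 9: 196 * 9 = 1764
Step 2: Add 17: 1764+17=1781; split 1:5 first = 1781*1/6 = 1781/6
Step 3: Direct prop: k = (1781/6)/5; new y = k*3 = 1781/6*3/5 = 1781/10
Final result = 1781/10

1781/10


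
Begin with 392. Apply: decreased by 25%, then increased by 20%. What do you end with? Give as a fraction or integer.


Start: 392
Step 1: decrease by 25% => multiply by 75/100
  392 * 75/100 = 294
Step 2: increase by 20% => multiply by 120/100
  294 * 120/100 = 1764/5
Final value = 1764/5

1764/5


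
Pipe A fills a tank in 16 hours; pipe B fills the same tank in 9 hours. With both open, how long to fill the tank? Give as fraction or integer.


Rate of A = 1/16 job per hour
Rate of B = 1/9 job per hour
Combined rate = 1/16 + 1/9
Find common denominator: (9 + 16)/(16*9) = 25/144
Combined rate = 25/144 job per hour
Time together = 1 / (25/144) = 144/25 hours

144/25


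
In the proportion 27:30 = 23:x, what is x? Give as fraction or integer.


Setting up: 27/30 = 23/x
Cross multiply: 27 * x = 30 * 23
27x = 690
x = 690/27
x = 230/9

230/9


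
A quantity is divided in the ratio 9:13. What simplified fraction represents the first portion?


Total parts = 9 + 13 = 22
First part fraction = 9/22
Simplify: 9/22 = 9/22

9/22


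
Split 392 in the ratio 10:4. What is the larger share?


Total parts = 10 + 4 = 14
Value per part = 392 / 14 = 28
First share = 10 * 28 = 280
Second share = 4 * 28 = 112
Larger share = 280

280


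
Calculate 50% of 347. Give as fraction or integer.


Compute 50% of 347
Convert percentage: 50% = 50/100
Multiply: 347 * 50/100
= 17350/100
= 347/2

347/2


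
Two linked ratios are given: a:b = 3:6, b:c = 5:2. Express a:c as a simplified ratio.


Given a:b = 3:6 and b:c = 5:2
Make b consistent. Multiply first ratio by 5: a:b = 15:30
Multiply second ratio by 6: b:c = 30:12
Now b = 30 in both, so a:b:c = 15:30:12
Therefore a:c = 15:12
Simplify by GCD: a:c = 5:4

5:4


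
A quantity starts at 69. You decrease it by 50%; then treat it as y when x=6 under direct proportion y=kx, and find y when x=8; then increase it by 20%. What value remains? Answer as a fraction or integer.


Start with 69.
Step 1: Decrease by 50%: 69 * 50/100 = 69/2
Step 2: Direct prop: k = (69/2)/6; new y = k*8 = 69/2*8/6 = 46
Step 3: Increase by 20%: 46 * 120/100 = 276/5
Final result = 276/5

276/5


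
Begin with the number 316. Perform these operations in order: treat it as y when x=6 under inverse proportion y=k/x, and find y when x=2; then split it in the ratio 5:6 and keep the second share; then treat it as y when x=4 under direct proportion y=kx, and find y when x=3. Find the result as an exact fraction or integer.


Start with 316.
Step 1: Inverse prop: k = (316)*6; new y = k/2 = 316*6/2 = 948
Step 2: Split 5:6, second share = 948 * 6/11 = 5688/11
Step 3: Direct prop: k = (5688/11)/4; new y = k*3 = 5688/11*3/4 = 4266/11
Final result = 4266/11

4266/11


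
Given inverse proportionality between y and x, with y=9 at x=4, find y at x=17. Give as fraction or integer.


Inverse proportion: y = k/x
Find k: k = 4 * 9 = 36
Compute y at x=17: y = 36/17
y = 36/17

36/17


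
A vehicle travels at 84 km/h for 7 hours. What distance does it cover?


Using distance = speed * time
Speed = 84 km/h
Time = 7 hours
Distance = 84 * 7
= 588 km

588


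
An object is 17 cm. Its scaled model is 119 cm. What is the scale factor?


Original length = 17 cm
Scaled length = 119 cm
Scale factor = 119 / 17
= 7

7


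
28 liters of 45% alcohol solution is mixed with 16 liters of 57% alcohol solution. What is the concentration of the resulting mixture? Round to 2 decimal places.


Solute in mixture 1 = 45% of 28 L = 28*45/100 = 63/5 L
Solute in mixture 2 = 57% of 16 L = 16*57/100 = 228/25 L
Total solute = 63/5 + 228/25 = 543/25 L
Total volume = 28 + 16 = 44 L
Final concentration = 543/25/44 * 100 = 49.36%

49.36


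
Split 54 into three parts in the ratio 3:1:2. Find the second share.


Ratio = 3:1:2
Total parts = 3 + 1 + 2 = 6
Value per part = 54 / 6 = 9
First share = 3 * 9 = 27
Middle share = 1 * 9 = 9
Third share = 2 * 9 = 18

9


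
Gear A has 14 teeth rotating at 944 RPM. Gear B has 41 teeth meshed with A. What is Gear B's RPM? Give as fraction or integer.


Gear ratio: teeth_A * RPM_A = teeth_B * RPM_B
14 * 944 = 41 * RPM_B
13216 = 41 * RPM_B
RPM_B = 13216 / 41
RPM_B = 13216/41

13216/41


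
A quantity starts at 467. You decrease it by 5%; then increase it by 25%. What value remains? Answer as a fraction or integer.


Start with 467.
Step 1: Decrease by 5%: 467 * 95/100 = 8873/20
Step 2: Increase by 25%: 8873/20 * 125/100 = 8873/16
Final result = 8873/16

8873/16


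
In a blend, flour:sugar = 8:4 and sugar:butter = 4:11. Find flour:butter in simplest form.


Given a:b = 8:4 and b:c = 4:11
Make b consistent. Multiply first ratio by 4: a:b = 32:16
Multiply second ratio by 4: b:c = 16:44
Now b = 16 in both, so a:b:c = 32:16:44
Therefore a:c = 32:44
Simplify by GCD: a:c = 8:11

8:11


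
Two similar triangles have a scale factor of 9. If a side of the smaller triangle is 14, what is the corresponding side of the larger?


Similar triangles have proportional sides
Scale factor = 9
Smaller side = 14
Corresponding larger side = 14 * 9
= 126

126


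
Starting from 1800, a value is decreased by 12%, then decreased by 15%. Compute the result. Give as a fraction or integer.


Start: 1800
Step 1: decrease by 12% => multiply by 88/100
  1800 * 88/100 = 1584
Step 2: decrease by 15% => multiply by 85/100
  1584 * 85/100 = 6732/5
Final value = 6732/5

6732/5


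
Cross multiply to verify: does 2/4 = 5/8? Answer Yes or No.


Cross multiply to check 2/4 = 5/8
Left cross product: 2 * 8 = 16
Right cross product: 4 * 5 = 20
16 != 20
Not equal, so proportions differ => No

No


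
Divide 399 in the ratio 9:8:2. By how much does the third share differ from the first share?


Total parts = 9 + 8 + 2 = 19
Value per part = 399 / 19 = 21
Shares: 9*21=189, 8*21=168, 2*21=42
Third share = 42, first share = 189
Difference = |42 - 189| = 147

147


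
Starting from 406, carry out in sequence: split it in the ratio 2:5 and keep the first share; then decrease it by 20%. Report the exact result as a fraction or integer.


Start with 406.
Step 1: Split 2:5, first share = 406 * 2/7 = 116
Step 2: Decrease by 20%: 116 * 80/100 = 464/5
Final result = 464/5

464/5


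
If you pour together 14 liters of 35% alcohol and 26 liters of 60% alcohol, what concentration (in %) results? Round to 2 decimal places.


Solute in mixture 1 = 35% of 14 L = 14*35/100 = 49/10 L
Solute in mixture 2 = 60% of 26 L = 26*60/100 = 78/5 L
Total solute = 49/10 + 78/5 = 41/2 L
Total volume = 14 + 26 = 40 L
Final concentration = 41/2/40 * 100 = 51.25%

51.25


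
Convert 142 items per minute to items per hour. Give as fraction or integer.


Converting from per minute to per hour
Rate = 142 items per minute
Multiply by 60: 142 * 60
= 8520 items per hour

8520


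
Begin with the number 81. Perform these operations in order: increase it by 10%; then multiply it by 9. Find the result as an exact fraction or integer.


Start with 81.
Step 1: Increase by 10%: 81 * 110/100 = 891/10
Step 2: Multiply by 9: 891/10 * 9 = 8019/10
Final result = 8019/10

8019/10


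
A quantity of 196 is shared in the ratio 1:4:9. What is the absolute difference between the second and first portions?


Total parts = 1 + 4 + 9 = 14
Value per part = 196 / 14 = 14
Shares: 1*14=14, 4*14=56, 9*14=126
Second share = 56, first share = 14
Difference = |56 - 14| = 42

42


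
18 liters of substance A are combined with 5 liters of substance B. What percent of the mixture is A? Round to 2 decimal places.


Volume of A = 18 L
Volume of B = 5 L
Total volume = 18 + 5 = 23 L
Percentage of A = (18/23) * 100
= 78.26%

78.26


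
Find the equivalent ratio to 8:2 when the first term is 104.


Original ratio: 8:2
First term target: 104
Scale factor = 104 / 8 = 13
Multiply second term: 2 * 13 = 26
Equivalent ratio = 104:26

104:26


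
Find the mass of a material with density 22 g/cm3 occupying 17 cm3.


Using mass = density * volume
Density = 22 g/cm3
Volume = 17 cm3
Mass = 22 * 17
= 374 g

374


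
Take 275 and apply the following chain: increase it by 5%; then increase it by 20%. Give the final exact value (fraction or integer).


Start with 275.
Step 1: Increase by 5%: 275 * 105/100 = 1155/4
Step 2: Increase by 20%: 1155/4 * 120/100 = 693/2
Final result = 693/2

693/2


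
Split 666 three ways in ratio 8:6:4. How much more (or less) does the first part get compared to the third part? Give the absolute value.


Total parts = 8 + 6 + 4 = 18
Value per part = 666 / 18 = 37
Shares: 8*37=296, 6*37=222, 4*37=148
First share = 296, third share = 148
Difference = |296 - 148| = 148

148
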